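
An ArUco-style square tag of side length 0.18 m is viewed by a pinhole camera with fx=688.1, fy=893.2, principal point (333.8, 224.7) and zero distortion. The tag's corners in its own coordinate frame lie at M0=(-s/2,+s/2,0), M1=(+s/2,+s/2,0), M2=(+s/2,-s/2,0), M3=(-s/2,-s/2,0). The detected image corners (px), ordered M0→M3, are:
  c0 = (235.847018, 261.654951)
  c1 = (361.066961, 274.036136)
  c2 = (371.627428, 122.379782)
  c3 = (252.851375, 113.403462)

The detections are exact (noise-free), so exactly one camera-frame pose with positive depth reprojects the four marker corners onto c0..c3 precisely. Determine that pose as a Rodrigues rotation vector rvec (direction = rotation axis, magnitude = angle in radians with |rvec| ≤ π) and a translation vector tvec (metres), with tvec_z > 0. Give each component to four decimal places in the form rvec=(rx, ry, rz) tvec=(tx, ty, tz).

rvec=(-0.3164, 0.0930, 0.0863) tvec=(-0.0421, -0.0381, 1.0035)

Intrinsics K: fx=688.1, fy=893.2, cx=333.8, cy=224.7
Marker side s = 0.18 m; corners in marker frame (Z=0):
  M0 = (-0.0900, +0.0900, 0)
  M1 = (+0.0900, +0.0900, 0)
  M2 = (+0.0900, -0.0900, 0)
  M3 = (-0.0900, -0.0900, 0)
Detected image corners:
  c0 = (235.847018, 261.654951) px
  c1 = (361.066961, 274.036136) px
  c2 = (371.627428, 122.379782) px
  c3 = (252.851375, 113.403462) px
Planar DLT: solve 8×8 A·h = b for H (H[2,2]=1):
  H  [+645.39419 -169.94091 +304.96432]
  H  [+38.92959 +774.11772 +190.75869]
  H  [-0.10441 -0.30524 +1.00000]
B = K⁻¹H; ‖b₁‖=0.996534, ‖b₂‖=0.996534; λ = 2/(‖b₁‖+‖b₂‖) = 1.003478, sign → tz>0 ⇒ λ=+1.003478
r₁ = λ·B[:,0] = (+0.99202,+0.07009,-0.10477); r₂ = λ·B[:,1] = (-0.09924,+0.94675,-0.30630)
r₃ = r₁×r₂ = (+0.07772,+0.31425,+0.94615); SVD([r₁ r₂ r₃]) → R = UVᵀ:
  R  [+0.99202 -0.09924 +0.07772]
  R  [+0.07009 +0.94675 +0.31425]
  R  [-0.10477 -0.30630 +0.94615]
t = (-0.04205, -0.03813, +1.00348) m
tr R = 2.884923; θ = arccos((tr R − 1)/2) = 0.340878 rad = 19.531°
axis k = ((R−Rᵀ)₃₂, (R−Rᵀ)₁₃, (R−Rᵀ)₂₁) / (2 sinθ) = (-0.928098, +0.272936, +0.253259)
rvec = θ·k = (-0.316368, +0.093038, +0.086330)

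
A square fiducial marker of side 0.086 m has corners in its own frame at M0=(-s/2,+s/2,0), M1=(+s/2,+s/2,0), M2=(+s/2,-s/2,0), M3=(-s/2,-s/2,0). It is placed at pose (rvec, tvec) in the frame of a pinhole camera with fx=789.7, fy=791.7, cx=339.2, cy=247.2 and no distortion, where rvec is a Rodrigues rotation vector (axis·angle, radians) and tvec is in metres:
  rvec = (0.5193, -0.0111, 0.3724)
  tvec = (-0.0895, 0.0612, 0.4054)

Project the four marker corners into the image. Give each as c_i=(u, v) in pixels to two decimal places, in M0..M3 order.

Intrinsics K: fx=789.7, fy=791.7, cx=339.2, cy=247.2
Marker side s = 0.086 m; corners in marker frame (Z=0):
  M0 = (-0.0430, +0.0430, 0)
  M1 = (+0.0430, +0.0430, 0)
  M2 = (+0.0430, -0.0430, 0)
  M3 = (-0.0430, -0.0430, 0)
rvec = (0.5193, -0.0111, 0.3724), |rvec| = θ = 0.63912 rad = 36.619°
Rodrigues: sinθ=0.59649, 1−cosθ=0.19738; R = I + sinθ·[k]× + (1−cosθ)·[k]×²:
    [+0.93293 -0.35035 +0.08309]
    [+0.34477 +0.80268 -0.48666]
    [+0.10381 +0.48266 +0.86963]
t = (-0.0895, 0.0612, 0.4054) m
M0: Pc = R·M0+t = (-0.14468, +0.08089, +0.42169); u = 789.7·(-0.14468)/0.42169 + 339.2 = 68.2565, v = 791.7·(+0.08089)/0.42169 + 247.2 = 399.0660
M1: Pc = R·M1+t = (-0.06445, +0.11054, +0.43062); u = 789.7·(-0.06445)/0.43062 + 339.2 = 221.0087, v = 791.7·(+0.11054)/0.43062 + 247.2 = 450.4309
M2: Pc = R·M2+t = (-0.03432, +0.04151, +0.38911); u = 789.7·(-0.03432)/0.38911 + 339.2 = 269.5488, v = 791.7·(+0.04151)/0.38911 + 247.2 = 331.6584
M3: Pc = R·M3+t = (-0.11455, +0.01186, +0.38018); u = 789.7·(-0.11455)/0.38018 + 339.2 = 101.2586, v = 791.7·(+0.01186)/0.38018 + 247.2 = 271.8965

c0=(68.26, 399.07) c1=(221.01, 450.43) c2=(269.55, 331.66) c3=(101.26, 271.90)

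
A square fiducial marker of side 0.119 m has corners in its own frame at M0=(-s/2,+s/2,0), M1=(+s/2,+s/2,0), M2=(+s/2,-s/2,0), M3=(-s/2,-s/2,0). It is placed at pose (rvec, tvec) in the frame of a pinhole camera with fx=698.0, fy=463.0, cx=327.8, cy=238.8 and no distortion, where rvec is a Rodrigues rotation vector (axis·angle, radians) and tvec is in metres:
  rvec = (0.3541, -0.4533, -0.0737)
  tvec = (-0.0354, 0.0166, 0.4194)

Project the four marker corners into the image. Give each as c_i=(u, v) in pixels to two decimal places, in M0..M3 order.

c0=(177.80, 329.16) c1=(354.07, 302.06) c2=(358.31, 186.40) c3=(162.92, 201.23)

Intrinsics K: fx=698.0, fy=463.0, cx=327.8, cy=238.8
Marker side s = 0.119 m; corners in marker frame (Z=0):
  M0 = (-0.0595, +0.0595, 0)
  M1 = (+0.0595, +0.0595, 0)
  M2 = (+0.0595, -0.0595, 0)
  M3 = (-0.0595, -0.0595, 0)
rvec = (0.3541, -0.4533, -0.0737), |rvec| = θ = 0.57991 rad = 33.227°
Rodrigues: sinθ=0.54795, 1−cosθ=0.16349; R = I + sinθ·[k]× + (1−cosθ)·[k]×²:
    [+0.89747 -0.00839 -0.44100]
    [-0.14767 +0.93640 -0.31834]
    [+0.41563 +0.35082 +0.83915]
t = (-0.0354, 0.0166, 0.4194) m
M0: Pc = R·M0+t = (-0.08930, +0.08110, +0.41554); u = 698.0·(-0.08930)/0.41554 + 327.8 = 177.8027, v = 463.0·(+0.08110)/0.41554 + 238.8 = 329.1644
M1: Pc = R·M1+t = (+0.01750, +0.06353, +0.46500); u = 698.0·(+0.01750)/0.46500 + 327.8 = 354.0682, v = 463.0·(+0.06353)/0.46500 + 238.8 = 302.0558
M2: Pc = R·M2+t = (+0.01850, -0.04790, +0.42326); u = 698.0·(+0.01850)/0.42326 + 327.8 = 358.3066, v = 463.0·(-0.04790)/0.42326 + 238.8 = 186.3995
M3: Pc = R·M3+t = (-0.08830, -0.03033, +0.37380); u = 698.0·(-0.08830)/0.37380 + 327.8 = 162.9153, v = 463.0·(-0.03033)/0.37380 + 238.8 = 201.2324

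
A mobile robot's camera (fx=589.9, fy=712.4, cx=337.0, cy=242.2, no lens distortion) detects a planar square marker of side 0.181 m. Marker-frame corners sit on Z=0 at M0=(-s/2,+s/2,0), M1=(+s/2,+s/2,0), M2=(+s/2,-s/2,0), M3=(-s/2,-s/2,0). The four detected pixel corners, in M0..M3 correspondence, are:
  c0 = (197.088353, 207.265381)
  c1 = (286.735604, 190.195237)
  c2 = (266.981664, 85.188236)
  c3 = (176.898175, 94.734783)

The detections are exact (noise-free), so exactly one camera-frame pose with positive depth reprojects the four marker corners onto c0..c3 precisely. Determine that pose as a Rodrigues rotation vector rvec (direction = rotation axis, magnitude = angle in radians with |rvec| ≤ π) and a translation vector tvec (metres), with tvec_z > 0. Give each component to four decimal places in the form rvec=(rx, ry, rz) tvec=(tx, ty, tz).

rvec=(-0.1139, -0.4349, -0.2095) tvec=(-0.2008, -0.1578, 1.1433)

Intrinsics K: fx=589.9, fy=712.4, cx=337.0, cy=242.2
Marker side s = 0.181 m; corners in marker frame (Z=0):
  M0 = (-0.0905, +0.0905, 0)
  M1 = (+0.0905, +0.0905, 0)
  M2 = (+0.0905, -0.0905, 0)
  M3 = (-0.0905, -0.0905, 0)
Detected image corners:
  c0 = (197.088353, 207.265381) px
  c1 = (286.735604, 190.195237) px
  c2 = (266.981664, 85.188236) px
  c3 = (176.898175, 94.734783) px
Planar DLT: solve 8×8 A·h = b for H (H[2,2]=1):
  H  [+583.52679 +97.18089 +233.40068]
  H  [-19.25664 +592.06054 +143.84149]
  H  [+0.37524 -0.05657 +1.00000]
B = K⁻¹H; ‖b₁‖=0.874680, ‖b₂‖=0.874680; λ = 2/(‖b₁‖+‖b₂‖) = 1.143275, sign → tz>0 ⇒ λ=+1.143275
r₁ = λ·B[:,0] = (+0.88584,-0.17675,+0.42900); r₂ = λ·B[:,1] = (+0.22530,+0.97214,-0.06468)
r₃ = r₁×r₂ = (-0.40561,+0.15395,+0.90099); SVD([r₁ r₂ r₃]) → R = UVᵀ:
  R  [+0.88584 +0.22530 -0.40561]
  R  [-0.17675 +0.97214 +0.15395]
  R  [+0.42900 -0.06468 +0.90099]
t = (-0.20078, -0.15785, +1.14327) m
tr R = 2.758972; θ = arccos((tr R − 1)/2) = 0.496015 rad = 28.420°
axis k = ((R−Rᵀ)₃₂, (R−Rᵀ)₁₃, (R−Rᵀ)₂₁) / (2 sinθ) = (-0.229687, -0.876831, -0.422387)
rvec = θ·k = (-0.113928, -0.434921, -0.209510)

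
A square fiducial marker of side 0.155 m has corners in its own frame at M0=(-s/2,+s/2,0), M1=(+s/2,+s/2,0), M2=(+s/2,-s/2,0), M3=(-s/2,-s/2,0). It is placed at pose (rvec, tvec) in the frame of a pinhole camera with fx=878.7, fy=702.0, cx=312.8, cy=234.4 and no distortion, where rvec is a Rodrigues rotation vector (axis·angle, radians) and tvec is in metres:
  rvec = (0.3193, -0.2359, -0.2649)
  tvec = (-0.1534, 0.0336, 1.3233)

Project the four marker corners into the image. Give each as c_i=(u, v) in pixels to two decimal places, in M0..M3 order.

c0=(175.10, 301.27) c1=(271.70, 276.57) c2=(247.42, 202.30) c3=(146.33, 226.34)

Intrinsics K: fx=878.7, fy=702.0, cx=312.8, cy=234.4
Marker side s = 0.155 m; corners in marker frame (Z=0):
  M0 = (-0.0775, +0.0775, 0)
  M1 = (+0.0775, +0.0775, 0)
  M2 = (+0.0775, -0.0775, 0)
  M3 = (-0.0775, -0.0775, 0)
rvec = (0.3193, -0.2359, -0.2649), |rvec| = θ = 0.47726 rad = 27.345°
Rodrigues: sinθ=0.45934, 1−cosθ=0.11174; R = I + sinθ·[k]× + (1−cosθ)·[k]×²:
    [+0.93827 +0.21801 -0.26854]
    [-0.29191 +0.91556 -0.27666]
    [+0.18555 +0.33797 +0.92268]
t = (-0.1534, 0.0336, 1.3233) m
M0: Pc = R·M0+t = (-0.20922, +0.12718, +1.33511); u = 878.7·(-0.20922)/1.33511 + 312.8 = 175.1020, v = 702.0·(+0.12718)/1.33511 + 234.4 = 301.2704
M1: Pc = R·M1+t = (-0.06379, +0.08193, +1.36387); u = 878.7·(-0.06379)/1.36387 + 312.8 = 271.7032, v = 702.0·(+0.08193)/1.36387 + 234.4 = 276.5717
M2: Pc = R·M2+t = (-0.09758, -0.05998, +1.31149); u = 878.7·(-0.09758)/1.31149 + 312.8 = 247.4217, v = 702.0·(-0.05998)/1.31149 + 234.4 = 202.2951
M3: Pc = R·M3+t = (-0.24301, -0.01473, +1.28273); u = 878.7·(-0.24301)/1.28273 + 312.8 = 146.3309, v = 702.0·(-0.01473)/1.28273 + 234.4 = 226.3371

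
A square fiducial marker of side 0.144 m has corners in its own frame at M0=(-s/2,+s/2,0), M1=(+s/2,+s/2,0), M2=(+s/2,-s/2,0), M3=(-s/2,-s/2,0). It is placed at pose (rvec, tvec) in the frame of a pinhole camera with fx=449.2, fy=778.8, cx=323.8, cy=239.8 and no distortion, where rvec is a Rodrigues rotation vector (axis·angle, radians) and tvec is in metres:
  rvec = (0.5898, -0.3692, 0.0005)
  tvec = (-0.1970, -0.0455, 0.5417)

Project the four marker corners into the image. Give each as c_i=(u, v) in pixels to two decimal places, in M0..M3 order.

Intrinsics K: fx=449.2, fy=778.8, cx=323.8, cy=239.8
Marker side s = 0.144 m; corners in marker frame (Z=0):
  M0 = (-0.0720, +0.0720, 0)
  M1 = (+0.0720, +0.0720, 0)
  M2 = (+0.0720, -0.0720, 0)
  M3 = (-0.0720, -0.0720, 0)
rvec = (0.5898, -0.3692, 0.0005), |rvec| = θ = 0.69583 rad = 39.868°
Rodrigues: sinθ=0.64102, 1−cosθ=0.23248; R = I + sinθ·[k]× + (1−cosθ)·[k]×²:
    [+0.93455 -0.10502 -0.33998]
    [-0.10409 +0.83297 -0.54343]
    [+0.34026 +0.54326 +0.76753]
t = (-0.1970, -0.0455, 0.5417) m
M0: Pc = R·M0+t = (-0.27185, +0.02197, +0.55632); u = 449.2·(-0.27185)/0.55632 + 323.8 = 104.2942, v = 778.8·(+0.02197)/0.55632 + 239.8 = 270.5547
M1: Pc = R·M1+t = (-0.13727, +0.00698, +0.60531); u = 449.2·(-0.13727)/0.60531 + 323.8 = 221.9301, v = 778.8·(+0.00698)/0.60531 + 239.8 = 248.7796
M2: Pc = R·M2+t = (-0.12215, -0.11297, +0.52708); u = 449.2·(-0.12215)/0.52708 + 323.8 = 219.6984, v = 778.8·(-0.11297)/0.52708 + 239.8 = 72.8815
M3: Pc = R·M3+t = (-0.25673, -0.09798, +0.47809); u = 449.2·(-0.25673)/0.47809 + 323.8 = 82.5852, v = 778.8·(-0.09798)/0.47809 + 239.8 = 80.1923

c0=(104.29, 270.55) c1=(221.93, 248.78) c2=(219.70, 72.88) c3=(82.59, 80.19)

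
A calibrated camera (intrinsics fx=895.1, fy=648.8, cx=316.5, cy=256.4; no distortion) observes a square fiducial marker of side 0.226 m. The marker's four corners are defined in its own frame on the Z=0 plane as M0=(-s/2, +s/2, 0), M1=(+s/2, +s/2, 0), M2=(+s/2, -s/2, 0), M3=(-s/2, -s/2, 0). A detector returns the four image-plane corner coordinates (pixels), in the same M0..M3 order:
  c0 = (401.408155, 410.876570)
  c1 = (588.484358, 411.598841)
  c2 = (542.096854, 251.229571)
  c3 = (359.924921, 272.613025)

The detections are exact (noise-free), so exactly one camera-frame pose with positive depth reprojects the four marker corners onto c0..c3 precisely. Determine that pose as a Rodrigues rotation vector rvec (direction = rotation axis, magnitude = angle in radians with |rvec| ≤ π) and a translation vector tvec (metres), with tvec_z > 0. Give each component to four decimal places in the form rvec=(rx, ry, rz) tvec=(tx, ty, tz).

rvec=(0.1076, 0.6703, -0.1951) tvec=(0.1605, 0.1196, 0.9595)

Intrinsics K: fx=895.1, fy=648.8, cx=316.5, cy=256.4
Marker side s = 0.226 m; corners in marker frame (Z=0):
  M0 = (-0.1130, +0.1130, 0)
  M1 = (+0.1130, +0.1130, 0)
  M2 = (+0.1130, -0.1130, 0)
  M3 = (-0.1130, -0.1130, 0)
Detected image corners:
  c0 = (401.408155, 410.876570) px
  c1 = (588.484358, 411.598841) px
  c2 = (542.096854, 251.229571) px
  c3 = (359.924921, 272.613025) px
Planar DLT: solve 8×8 A·h = b for H (H[2,2]=1):
  H  [+508.36672 +211.44968 +466.26624]
  H  [-265.10716 +669.78534 +337.27863]
  H  [-0.65246 +0.03773 +1.00000]
B = K⁻¹H; ‖b₁‖=1.042246, ‖b₂‖=1.042246; λ = 2/(‖b₁‖+‖b₂‖) = 0.959467, sign → tz>0 ⇒ λ=+0.959467
r₁ = λ·B[:,0] = (+0.76628,-0.14465,-0.62601); r₂ = λ·B[:,1] = (+0.21385,+0.97619,+0.03620)
r₃ = r₁×r₂ = (+0.60588,-0.16162,+0.77897); SVD([r₁ r₂ r₃]) → R = UVᵀ:
  R  [+0.76628 +0.21385 +0.60588]
  R  [-0.14465 +0.97619 -0.16162]
  R  [-0.62601 +0.03620 +0.77897]
t = (+0.16054, +0.11961, +0.95947) m
tr R = 2.521442; θ = arccos((tr R − 1)/2) = 0.706373 rad = 40.472°
axis k = ((R−Rᵀ)₃₂, (R−Rᵀ)₁₃, (R−Rᵀ)₂₁) / (2 sinθ) = (+0.152382, +0.948953, -0.276167)
rvec = θ·k = (+0.107639, +0.670315, -0.195077)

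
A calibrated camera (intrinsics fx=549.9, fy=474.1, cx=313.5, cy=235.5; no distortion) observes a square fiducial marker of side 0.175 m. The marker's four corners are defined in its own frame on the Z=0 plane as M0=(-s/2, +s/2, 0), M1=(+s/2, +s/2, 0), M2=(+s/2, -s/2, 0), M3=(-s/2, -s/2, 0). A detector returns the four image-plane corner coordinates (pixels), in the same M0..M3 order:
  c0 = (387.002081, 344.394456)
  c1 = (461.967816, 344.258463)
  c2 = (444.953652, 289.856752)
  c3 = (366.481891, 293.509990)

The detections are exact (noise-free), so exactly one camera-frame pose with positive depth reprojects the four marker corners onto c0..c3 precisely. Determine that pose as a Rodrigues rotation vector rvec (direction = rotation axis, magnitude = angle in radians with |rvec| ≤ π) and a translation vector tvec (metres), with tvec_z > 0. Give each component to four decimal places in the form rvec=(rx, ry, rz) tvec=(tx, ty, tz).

Intrinsics K: fx=549.9, fy=474.1, cx=313.5, cy=235.5
Marker side s = 0.175 m; corners in marker frame (Z=0):
  M0 = (-0.0875, +0.0875, 0)
  M1 = (+0.0875, +0.0875, 0)
  M2 = (+0.0875, -0.0875, 0)
  M3 = (-0.0875, -0.0875, 0)
Detected image corners:
  c0 = (387.002081, 344.394456) px
  c1 = (461.967816, 344.258463) px
  c2 = (444.953652, 289.856752) px
  c3 = (366.481891, 293.509990) px
Planar DLT: solve 8×8 A·h = b for H (H[2,2]=1):
  H  [+284.85408 +253.44845 +414.15092]
  H  [-127.90584 +412.25321 +318.84493]
  H  [-0.36914 +0.35144 +1.00000]
B = K⁻¹H; ‖b₁‖=0.821210, ‖b₂‖=0.821210; λ = 2/(‖b₁‖+‖b₂‖) = 1.217715, sign → tz>0 ⇒ λ=+1.217715
r₁ = λ·B[:,0] = (+0.88706,-0.10524,-0.44951); r₂ = λ·B[:,1] = (+0.31726,+0.84628,+0.42796)
r₃ = r₁×r₂ = (+0.33537,-0.52223,+0.78409); SVD([r₁ r₂ r₃]) → R = UVᵀ:
  R  [+0.88706 +0.31726 +0.33537]
  R  [-0.10524 +0.84628 -0.52223]
  R  [-0.44951 +0.42796 +0.78409]
t = (+0.22288, +0.21407, +1.21771) m
tr R = 2.517429; θ = arccos((tr R − 1)/2) = 0.709459 rad = 40.649°
axis k = ((R−Rᵀ)₃₂, (R−Rᵀ)₁₃, (R−Rᵀ)₂₁) / (2 sinθ) = (+0.729318, +0.602436, -0.324293)
rvec = θ·k = (+0.517421, +0.427404, -0.230072)

rvec=(0.5174, 0.4274, -0.2301) tvec=(0.2229, 0.2141, 1.2177)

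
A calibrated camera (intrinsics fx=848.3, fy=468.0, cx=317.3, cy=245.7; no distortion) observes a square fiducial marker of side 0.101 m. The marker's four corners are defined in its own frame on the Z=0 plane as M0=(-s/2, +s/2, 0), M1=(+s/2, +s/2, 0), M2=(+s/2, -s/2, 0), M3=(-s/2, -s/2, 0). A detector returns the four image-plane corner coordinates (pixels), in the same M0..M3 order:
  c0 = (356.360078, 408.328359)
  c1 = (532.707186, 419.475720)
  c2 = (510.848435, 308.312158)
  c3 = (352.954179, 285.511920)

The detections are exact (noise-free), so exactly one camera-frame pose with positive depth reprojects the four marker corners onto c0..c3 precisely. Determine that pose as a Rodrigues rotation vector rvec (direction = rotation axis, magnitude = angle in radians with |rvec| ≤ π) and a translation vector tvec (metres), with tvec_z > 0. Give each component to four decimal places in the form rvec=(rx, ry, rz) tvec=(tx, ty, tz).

Intrinsics K: fx=848.3, fy=468.0, cx=317.3, cy=245.7
Marker side s = 0.101 m; corners in marker frame (Z=0):
  M0 = (-0.0505, +0.0505, 0)
  M1 = (+0.0505, +0.0505, 0)
  M2 = (+0.0505, -0.0505, 0)
  M3 = (-0.0505, -0.0505, 0)
Detected image corners:
  c0 = (356.360078, 408.328359) px
  c1 = (532.707186, 419.475720) px
  c2 = (510.848435, 308.312158) px
  c3 = (352.954179, 285.511920) px
Planar DLT: solve 8×8 A·h = b for H (H[2,2]=1):
  H  [+2156.45178 -387.00174 +442.72529]
  H  [+582.88222 +735.30700 +352.41528]
  H  [+1.15750 -1.18072 +1.00000]
B = K⁻¹H; ‖b₁‖=2.488979, ‖b₂‖=2.488979; λ = 2/(‖b₁‖+‖b₂‖) = 0.401771, sign → tz>0 ⇒ λ=+0.401771
r₁ = λ·B[:,0] = (+0.84739,+0.25624,+0.46505); r₂ = λ·B[:,1] = (-0.00585,+0.88030,-0.47438)
r₃ = r₁×r₂ = (-0.53094,+0.39926,+0.74746); SVD([r₁ r₂ r₃]) → R = UVᵀ:
  R  [+0.84739 -0.00585 -0.53094]
  R  [+0.25624 +0.88030 +0.39926]
  R  [+0.46505 -0.47438 +0.74746]
t = (+0.05940, +0.09161, +0.40177) m
tr R = 2.475143; θ = arccos((tr R − 1)/2) = 0.741329 rad = 42.475°
axis k = ((R−Rᵀ)₃₂, (R−Rᵀ)₁₃, (R−Rᵀ)₂₁) / (2 sinθ) = (-0.646886, -0.737480, +0.194068)
rvec = θ·k = (-0.479555, -0.546715, +0.143868)

rvec=(-0.4796, -0.5467, 0.1439) tvec=(0.0594, 0.0916, 0.4018)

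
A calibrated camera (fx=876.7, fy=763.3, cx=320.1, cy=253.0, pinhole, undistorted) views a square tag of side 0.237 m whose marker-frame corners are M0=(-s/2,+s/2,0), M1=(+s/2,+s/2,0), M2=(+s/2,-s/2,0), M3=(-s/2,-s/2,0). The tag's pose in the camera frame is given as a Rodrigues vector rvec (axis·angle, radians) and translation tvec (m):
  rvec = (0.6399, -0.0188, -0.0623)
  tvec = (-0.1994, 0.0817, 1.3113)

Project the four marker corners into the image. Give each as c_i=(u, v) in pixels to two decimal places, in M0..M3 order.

Intrinsics K: fx=876.7, fy=763.3, cx=320.1, cy=253.0
Marker side s = 0.237 m; corners in marker frame (Z=0):
  M0 = (-0.1185, +0.1185, 0)
  M1 = (+0.1185, +0.1185, 0)
  M2 = (+0.1185, -0.1185, 0)
  M3 = (-0.1185, -0.1185, 0)
rvec = (0.6399, -0.0188, -0.0623), |rvec| = θ = 0.64320 rad = 36.853°
Rodrigues: sinθ=0.59976, 1−cosθ=0.19982; R = I + sinθ·[k]× + (1−cosθ)·[k]×²:
    [+0.99795 +0.05228 -0.03679]
    [-0.06390 +0.80035 -0.59612]
    [-0.00172 +0.59725 +0.80206]
t = (-0.1994, 0.0817, 1.3113) m
M0: Pc = R·M0+t = (-0.31146, +0.18411, +1.38228); u = 876.7·(-0.31146)/1.38228 + 320.1 = 122.5573, v = 763.3·(+0.18411)/1.38228 + 253.0 = 354.6686
M1: Pc = R·M1+t = (-0.07495, +0.16897, +1.38187); u = 876.7·(-0.07495)/1.38187 + 320.1 = 272.5514, v = 763.3·(+0.16897)/1.38187 + 253.0 = 346.3331
M2: Pc = R·M2+t = (-0.08734, -0.02071, +1.24032); u = 876.7·(-0.08734)/1.24032 + 320.1 = 258.3668, v = 763.3·(-0.02071)/1.24032 + 253.0 = 240.2524
M3: Pc = R·M3+t = (-0.32385, -0.00557, +1.24073); u = 876.7·(-0.32385)/1.24073 + 320.1 = 91.2655, v = 763.3·(-0.00557)/1.24073 + 253.0 = 249.5739

c0=(122.56, 354.67) c1=(272.55, 346.33) c2=(258.37, 240.25) c3=(91.27, 249.57)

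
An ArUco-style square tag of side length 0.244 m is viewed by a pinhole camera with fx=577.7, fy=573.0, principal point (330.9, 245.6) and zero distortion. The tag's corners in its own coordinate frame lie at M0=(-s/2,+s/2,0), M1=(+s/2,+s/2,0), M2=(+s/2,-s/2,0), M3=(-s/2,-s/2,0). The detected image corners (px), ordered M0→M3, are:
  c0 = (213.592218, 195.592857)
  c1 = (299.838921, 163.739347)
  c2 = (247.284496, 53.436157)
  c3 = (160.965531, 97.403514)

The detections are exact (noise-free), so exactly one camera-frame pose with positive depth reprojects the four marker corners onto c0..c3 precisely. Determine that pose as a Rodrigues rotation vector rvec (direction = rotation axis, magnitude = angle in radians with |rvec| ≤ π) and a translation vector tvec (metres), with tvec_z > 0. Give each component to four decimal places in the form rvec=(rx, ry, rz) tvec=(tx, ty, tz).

Intrinsics K: fx=577.7, fy=573.0, cx=330.9, cy=245.6
Marker side s = 0.244 m; corners in marker frame (Z=0):
  M0 = (-0.1220, +0.1220, 0)
  M1 = (+0.1220, +0.1220, 0)
  M2 = (+0.1220, -0.1220, 0)
  M3 = (-0.1220, -0.1220, 0)
Detected image corners:
  c0 = (213.592218, 195.592857) px
  c1 = (299.838921, 163.739347) px
  c2 = (247.284496, 53.436157) px
  c3 = (160.965531, 97.403514) px
Planar DLT: solve 8×8 A·h = b for H (H[2,2]=1):
  H  [+264.02303 +270.93978 +229.14514]
  H  [-204.23311 +456.72519 +129.97095]
  H  [-0.38881 +0.24042 +1.00000]
B = K⁻¹H; ‖b₁‖=0.805747, ‖b₂‖=0.805747; λ = 2/(‖b₁‖+‖b₂‖) = 1.241085, sign → tz>0 ⇒ λ=+1.241085
r₁ = λ·B[:,0] = (+0.84361,-0.23552,-0.48255); r₂ = λ·B[:,1] = (+0.41116,+0.86135,+0.29838)
r₃ = r₁×r₂ = (+0.34537,-0.45012,+0.82348); SVD([r₁ r₂ r₃]) → R = UVᵀ:
  R  [+0.84361 +0.41116 +0.34537]
  R  [-0.23552 +0.86135 -0.45012]
  R  [-0.48255 +0.29838 +0.82348]
t = (-0.21860, -0.25045, +1.24108) m
tr R = 2.528429; θ = arccos((tr R − 1)/2) = 0.700974 rad = 40.163°
axis k = ((R−Rᵀ)₃₂, (R−Rᵀ)₁₃, (R−Rᵀ)₂₁) / (2 sinθ) = (+0.580269, +0.641837, -0.501332)
rvec = θ·k = (+0.406753, +0.449910, -0.351421)

rvec=(0.4068, 0.4499, -0.3514) tvec=(-0.2186, -0.2504, 1.2411)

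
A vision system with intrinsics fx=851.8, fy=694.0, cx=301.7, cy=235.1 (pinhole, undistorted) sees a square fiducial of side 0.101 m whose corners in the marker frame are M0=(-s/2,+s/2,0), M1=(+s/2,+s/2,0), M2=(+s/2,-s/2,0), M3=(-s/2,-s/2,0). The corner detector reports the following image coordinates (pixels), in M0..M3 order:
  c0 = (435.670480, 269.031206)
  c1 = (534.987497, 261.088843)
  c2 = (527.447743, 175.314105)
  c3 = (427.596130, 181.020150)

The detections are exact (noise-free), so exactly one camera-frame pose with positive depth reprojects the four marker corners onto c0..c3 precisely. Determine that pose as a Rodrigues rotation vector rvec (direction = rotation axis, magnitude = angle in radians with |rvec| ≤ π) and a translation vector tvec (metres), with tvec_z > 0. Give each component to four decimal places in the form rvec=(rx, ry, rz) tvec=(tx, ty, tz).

rvec=(0.0182, -0.2096, -0.0811) tvec=(0.1704, -0.0156, 0.8044)

Intrinsics K: fx=851.8, fy=694.0, cx=301.7, cy=235.1
Marker side s = 0.101 m; corners in marker frame (Z=0):
  M0 = (-0.0505, +0.0505, 0)
  M1 = (+0.0505, +0.0505, 0)
  M2 = (+0.0505, -0.0505, 0)
  M3 = (-0.0505, -0.0505, 0)
Detected image corners:
  c0 = (435.670480, 269.031206) px
  c1 = (534.987497, 261.088843) px
  c2 = (527.447743, 175.314105) px
  c3 = (427.596130, 181.020150) px
Planar DLT: solve 8×8 A·h = b for H (H[2,2]=1):
  H  [+1109.90079 +93.13647 +482.07921]
  H  [-10.54011 +867.48874 +221.64156]
  H  [+0.25741 +0.03297 +1.00000]
B = K⁻¹H; ‖b₁‖=1.243095, ‖b₂‖=1.243095; λ = 2/(‖b₁‖+‖b₂‖) = 0.804444, sign → tz>0 ⇒ λ=+0.804444
r₁ = λ·B[:,0] = (+0.97485,-0.08236,+0.20707); r₂ = λ·B[:,1] = (+0.07856,+0.99656,+0.02652)
r₃ = r₁×r₂ = (-0.20854,-0.00959,+0.97797); SVD([r₁ r₂ r₃]) → R = UVᵀ:
  R  [+0.97485 +0.07856 -0.20854]
  R  [-0.08236 +0.99656 -0.00959]
  R  [+0.20707 +0.02652 +0.97797]
t = (+0.17035, -0.01560, +0.80444) m
tr R = 2.949376; θ = arccos((tr R − 1)/2) = 0.225475 rad = 12.919°
axis k = ((R−Rᵀ)₃₂, (R−Rᵀ)₁₃, (R−Rᵀ)₂₁) / (2 sinθ) = (+0.080763, -0.929486, -0.359907)
rvec = θ·k = (+0.018210, -0.209576, -0.081150)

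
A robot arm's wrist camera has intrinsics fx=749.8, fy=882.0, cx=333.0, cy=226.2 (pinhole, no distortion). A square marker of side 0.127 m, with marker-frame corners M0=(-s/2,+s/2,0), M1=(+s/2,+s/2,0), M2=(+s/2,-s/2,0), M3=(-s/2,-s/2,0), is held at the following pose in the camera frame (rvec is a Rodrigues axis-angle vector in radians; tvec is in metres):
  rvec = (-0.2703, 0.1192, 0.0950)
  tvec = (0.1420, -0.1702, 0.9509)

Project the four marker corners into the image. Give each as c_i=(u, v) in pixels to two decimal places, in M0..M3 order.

Intrinsics K: fx=749.8, fy=882.0, cx=333.0, cy=226.2
Marker side s = 0.127 m; corners in marker frame (Z=0):
  M0 = (-0.0635, +0.0635, 0)
  M1 = (+0.0635, +0.0635, 0)
  M2 = (+0.0635, -0.0635, 0)
  M3 = (-0.0635, -0.0635, 0)
rvec = (-0.2703, 0.1192, 0.0950), |rvec| = θ = 0.31032 rad = 17.780°
Rodrigues: sinθ=0.30536, 1−cosθ=0.04776; R = I + sinθ·[k]× + (1−cosθ)·[k]×²:
    [+0.98848 -0.10946 +0.10456]
    [+0.07750 +0.95928 +0.27160]
    [-0.13003 -0.26037 +0.95671]
t = (0.1420, -0.1702, 0.9509) m
M0: Pc = R·M0+t = (+0.07228, -0.11421, +0.94262); u = 749.8·(+0.07228)/0.94262 + 333.0 = 390.4950, v = 882.0·(-0.11421)/0.94262 + 226.2 = 119.3383
M1: Pc = R·M1+t = (+0.19782, -0.10436, +0.92611); u = 749.8·(+0.19782)/0.92611 + 333.0 = 493.1575, v = 882.0·(-0.10436)/0.92611 + 226.2 = 126.8067
M2: Pc = R·M2+t = (+0.21172, -0.22619, +0.95918); u = 749.8·(+0.21172)/0.95918 + 333.0 = 498.5035, v = 882.0·(-0.22619)/0.95918 + 226.2 = 18.2065
M3: Pc = R·M3+t = (+0.08618, -0.23604, +0.97569); u = 749.8·(+0.08618)/0.97569 + 333.0 = 399.2298, v = 882.0·(-0.23604)/0.97569 + 226.2 = 12.8293

c0=(390.50, 119.34) c1=(493.16, 126.81) c2=(498.50, 18.21) c3=(399.23, 12.83)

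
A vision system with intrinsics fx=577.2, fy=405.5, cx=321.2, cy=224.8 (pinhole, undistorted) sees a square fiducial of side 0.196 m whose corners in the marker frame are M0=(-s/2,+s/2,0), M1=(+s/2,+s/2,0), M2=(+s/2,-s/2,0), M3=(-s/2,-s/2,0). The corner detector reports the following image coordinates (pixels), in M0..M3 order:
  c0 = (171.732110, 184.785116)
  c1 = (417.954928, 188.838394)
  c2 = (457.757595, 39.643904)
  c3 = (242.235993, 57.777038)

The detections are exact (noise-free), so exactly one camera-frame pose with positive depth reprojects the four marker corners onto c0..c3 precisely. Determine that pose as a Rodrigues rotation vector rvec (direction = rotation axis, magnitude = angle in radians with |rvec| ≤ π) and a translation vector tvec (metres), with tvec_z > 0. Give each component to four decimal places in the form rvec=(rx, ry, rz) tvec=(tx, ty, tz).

Intrinsics K: fx=577.2, fy=405.5, cx=321.2, cy=224.8
Marker side s = 0.196 m; corners in marker frame (Z=0):
  M0 = (-0.0980, +0.0980, 0)
  M1 = (+0.0980, +0.0980, 0)
  M2 = (+0.0980, -0.0980, 0)
  M3 = (-0.0980, -0.0980, 0)
Detected image corners:
  c0 = (171.732110, 184.785116) px
  c1 = (417.954928, 188.838394) px
  c2 = (457.757595, 39.643904) px
  c3 = (242.235993, 57.777038) px
Planar DLT: solve 8×8 A·h = b for H (H[2,2]=1):
  H  [+892.30515 -573.39053 +315.02904]
  H  [-142.66403 +595.57702 +112.07030]
  H  [-0.86478 -0.88505 +1.00000]
B = K⁻¹H; ‖b₁‖=2.207590, ‖b₂‖=2.207590; λ = 2/(‖b₁‖+‖b₂‖) = 0.452983, sign → tz>0 ⇒ λ=+0.452983
r₁ = λ·B[:,0] = (+0.91826,+0.05780,-0.39173); r₂ = λ·B[:,1] = (-0.22689,+0.88757,-0.40091)
r₃ = r₁×r₂ = (+0.32452,+0.45702,+0.82814); SVD([r₁ r₂ r₃]) → R = UVᵀ:
  R  [+0.91826 -0.22689 +0.32452]
  R  [+0.05780 +0.88757 +0.45702]
  R  [-0.39173 -0.40091 +0.82814]
t = (-0.00484, -0.12593, +0.45298) m
tr R = 2.633979; θ = arccos((tr R − 1)/2) = 0.614626 rad = 35.215°
axis k = ((R−Rᵀ)₃₂, (R−Rᵀ)₁₃, (R−Rᵀ)₂₁) / (2 sinθ) = (-0.743895, +0.621037, +0.246846)
rvec = θ·k = (-0.457217, +0.381705, +0.151718)

rvec=(-0.4572, 0.3817, 0.1517) tvec=(-0.0048, -0.1259, 0.4530)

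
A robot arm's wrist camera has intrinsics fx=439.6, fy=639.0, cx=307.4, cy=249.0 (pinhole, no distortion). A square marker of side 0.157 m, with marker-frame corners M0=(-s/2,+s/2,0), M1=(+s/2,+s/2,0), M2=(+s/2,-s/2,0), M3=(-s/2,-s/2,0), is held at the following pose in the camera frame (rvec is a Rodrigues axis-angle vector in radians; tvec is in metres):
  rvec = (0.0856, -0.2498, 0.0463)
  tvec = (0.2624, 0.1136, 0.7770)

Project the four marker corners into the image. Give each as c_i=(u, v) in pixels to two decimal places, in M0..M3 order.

Intrinsics K: fx=439.6, fy=639.0, cx=307.4, cy=249.0
Marker side s = 0.157 m; corners in marker frame (Z=0):
  M0 = (-0.0785, +0.0785, 0)
  M1 = (+0.0785, +0.0785, 0)
  M2 = (+0.0785, -0.0785, 0)
  M3 = (-0.0785, -0.0785, 0)
rvec = (0.0856, -0.2498, 0.0463), |rvec| = θ = 0.26809 rad = 15.360°
Rodrigues: sinθ=0.26489, 1−cosθ=0.03572; R = I + sinθ·[k]× + (1−cosθ)·[k]×²:
    [+0.96792 -0.05637 -0.24485]
    [+0.03512 +0.99529 -0.09033]
    [+0.24879 +0.07883 +0.96534]
t = (0.2624, 0.1136, 0.7770) m
M0: Pc = R·M0+t = (+0.18199, +0.18897, +0.76366); u = 439.6·(+0.18199)/0.76366 + 307.4 = 412.1642, v = 639.0·(+0.18897)/0.76366 + 249.0 = 407.1259
M1: Pc = R·M1+t = (+0.33396, +0.19449, +0.80272); u = 439.6·(+0.33396)/0.80272 + 307.4 = 490.2877, v = 639.0·(+0.19449)/0.80272 + 249.0 = 403.8208
M2: Pc = R·M2+t = (+0.34281, +0.03823, +0.79034); u = 439.6·(+0.34281)/0.79034 + 307.4 = 498.0746, v = 639.0·(+0.03823)/0.79034 + 249.0 = 279.9065
M3: Pc = R·M3+t = (+0.19084, +0.03271, +0.75128); u = 439.6·(+0.19084)/0.75128 + 307.4 = 419.0689, v = 639.0·(+0.03271)/0.75128 + 249.0 = 276.8236

c0=(412.16, 407.13) c1=(490.29, 403.82) c2=(498.07, 279.91) c3=(419.07, 276.82)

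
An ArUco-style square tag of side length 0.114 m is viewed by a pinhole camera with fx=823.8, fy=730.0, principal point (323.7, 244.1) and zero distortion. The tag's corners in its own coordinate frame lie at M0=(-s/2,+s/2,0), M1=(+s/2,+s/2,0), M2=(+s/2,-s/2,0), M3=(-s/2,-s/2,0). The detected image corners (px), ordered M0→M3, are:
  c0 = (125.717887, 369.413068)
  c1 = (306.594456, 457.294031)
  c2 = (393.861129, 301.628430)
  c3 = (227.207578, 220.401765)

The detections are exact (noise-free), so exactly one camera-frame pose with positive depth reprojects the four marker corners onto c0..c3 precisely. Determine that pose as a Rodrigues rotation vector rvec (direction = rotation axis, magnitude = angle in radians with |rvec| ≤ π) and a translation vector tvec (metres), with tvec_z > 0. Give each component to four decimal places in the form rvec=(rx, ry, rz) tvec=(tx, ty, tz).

Intrinsics K: fx=823.8, fy=730.0, cx=323.7, cy=244.1
Marker side s = 0.114 m; corners in marker frame (Z=0):
  M0 = (-0.0570, +0.0570, 0)
  M1 = (+0.0570, +0.0570, 0)
  M2 = (+0.0570, -0.0570, 0)
  M3 = (-0.0570, -0.0570, 0)
Detected image corners:
  c0 = (125.717887, 369.413068) px
  c1 = (306.594456, 457.294031) px
  c2 = (393.861129, 301.628430) px
  c3 = (227.207578, 220.401765) px
Planar DLT: solve 8×8 A·h = b for H (H[2,2]=1):
  H  [+1524.83095 -1015.23161 +265.31771]
  H  [+744.49359 +1096.38368 +334.12326]
  H  [+0.01180 -0.71159 +1.00000]
B = K⁻¹H; ‖b₁‖=2.107409, ‖b₂‖=2.107409; λ = 2/(‖b₁‖+‖b₂‖) = 0.474516, sign → tz>0 ⇒ λ=+0.474516
r₁ = λ·B[:,0] = (+0.87612,+0.48207,+0.00560); r₂ = λ·B[:,1] = (-0.45210,+0.82558,-0.33766)
r₃ = r₁×r₂ = (-0.16740,+0.29330,+0.94125); SVD([r₁ r₂ r₃]) → R = UVᵀ:
  R  [+0.87612 -0.45210 -0.16740]
  R  [+0.48207 +0.82558 +0.29330]
  R  [+0.00560 -0.33766 +0.94125]
t = (-0.03363, +0.05852, +0.47452) m
tr R = 2.642950; θ = arccos((tr R − 1)/2) = 0.606803 rad = 34.767°
axis k = ((R−Rᵀ)₃₂, (R−Rᵀ)₁₃, (R−Rᵀ)₂₁) / (2 sinθ) = (-0.553240, -0.151684, +0.819095)
rvec = θ·k = (-0.335708, -0.092042, +0.497030)

rvec=(-0.3357, -0.0920, 0.4970) tvec=(-0.0336, 0.0585, 0.4745)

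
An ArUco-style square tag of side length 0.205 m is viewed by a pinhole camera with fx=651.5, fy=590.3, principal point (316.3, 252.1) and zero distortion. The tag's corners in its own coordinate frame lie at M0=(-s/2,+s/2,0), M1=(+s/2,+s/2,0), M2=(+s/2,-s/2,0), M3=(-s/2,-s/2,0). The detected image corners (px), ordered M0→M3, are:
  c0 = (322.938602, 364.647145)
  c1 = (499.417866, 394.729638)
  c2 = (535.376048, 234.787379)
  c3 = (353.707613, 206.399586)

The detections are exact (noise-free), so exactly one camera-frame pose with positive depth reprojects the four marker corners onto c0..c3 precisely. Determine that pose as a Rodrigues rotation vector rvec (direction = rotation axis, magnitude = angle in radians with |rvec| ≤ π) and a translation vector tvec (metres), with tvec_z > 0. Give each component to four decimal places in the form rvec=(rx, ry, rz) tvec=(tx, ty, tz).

Intrinsics K: fx=651.5, fy=590.3, cx=316.3, cy=252.1
Marker side s = 0.205 m; corners in marker frame (Z=0):
  M0 = (-0.1025, +0.1025, 0)
  M1 = (+0.1025, +0.1025, 0)
  M2 = (+0.1025, -0.1025, 0)
  M3 = (-0.1025, -0.1025, 0)
Detected image corners:
  c0 = (322.938602, 364.647145) px
  c1 = (499.417866, 394.729638) px
  c2 = (535.376048, 234.787379) px
  c3 = (353.707613, 206.399586) px
Planar DLT: solve 8×8 A·h = b for H (H[2,2]=1):
  H  [+841.12357 -108.17834 +426.95075]
  H  [+120.04668 +814.25335 +301.06611]
  H  [-0.07536 +0.12732 +1.00000]
B = K⁻¹H; ‖b₁‖=1.350480, ‖b₂‖=1.350480; λ = 2/(‖b₁‖+‖b₂‖) = 0.740478, sign → tz>0 ⇒ λ=+0.740478
r₁ = λ·B[:,0] = (+0.98309,+0.17442,-0.05580); r₂ = λ·B[:,1] = (-0.16872,+0.98114,+0.09427)
r₃ = r₁×r₂ = (+0.07119,-0.08327,+0.99398); SVD([r₁ r₂ r₃]) → R = UVᵀ:
  R  [+0.98309 -0.16872 +0.07119]
  R  [+0.17442 +0.98114 -0.08327]
  R  [-0.05580 +0.09427 +0.99398]
t = (+0.12576, +0.06142, +0.74048) m
tr R = 2.958215; θ = arccos((tr R − 1)/2) = 0.204770 rad = 11.732°
axis k = ((R−Rᵀ)₃₂, (R−Rᵀ)₁₃, (R−Rᵀ)₂₁) / (2 sinθ) = (+0.436553, +0.312260, +0.843751)
rvec = θ·k = (+0.089393, +0.063942, +0.172775)

rvec=(0.0894, 0.0639, 0.1728) tvec=(0.1258, 0.0614, 0.7405)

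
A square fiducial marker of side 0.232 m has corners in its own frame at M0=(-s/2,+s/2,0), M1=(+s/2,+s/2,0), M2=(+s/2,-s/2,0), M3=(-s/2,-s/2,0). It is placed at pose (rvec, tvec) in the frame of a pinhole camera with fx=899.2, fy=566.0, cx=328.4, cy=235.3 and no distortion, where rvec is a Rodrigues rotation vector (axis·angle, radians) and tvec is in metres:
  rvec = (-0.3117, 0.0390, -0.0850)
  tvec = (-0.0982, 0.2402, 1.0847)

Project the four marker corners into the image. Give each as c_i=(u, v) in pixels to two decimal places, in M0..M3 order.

c0=(153.41, 429.32) c1=(350.99, 419.16) c2=(335.09, 295.99) c3=(150.15, 306.14)

Intrinsics K: fx=899.2, fy=566.0, cx=328.4, cy=235.3
Marker side s = 0.232 m; corners in marker frame (Z=0):
  M0 = (-0.1160, +0.1160, 0)
  M1 = (+0.1160, +0.1160, 0)
  M2 = (+0.1160, -0.1160, 0)
  M3 = (-0.1160, -0.1160, 0)
rvec = (-0.3117, 0.0390, -0.0850), |rvec| = θ = 0.32543 rad = 18.646°
Rodrigues: sinθ=0.31971, 1−cosθ=0.05249; R = I + sinθ·[k]× + (1−cosθ)·[k]×²:
    [+0.99567 +0.07748 +0.05145]
    [-0.08953 +0.94827 +0.30458]
    [-0.02518 -0.30787 +0.95109]
t = (-0.0982, 0.2402, 1.0847) m
M0: Pc = R·M0+t = (-0.20471, +0.36058, +1.05191); u = 899.2·(-0.20471)/1.05191 + 328.4 = 153.4090, v = 566.0·(+0.36058)/1.05191 + 235.3 = 429.3198
M1: Pc = R·M1+t = (+0.02629, +0.33981, +1.04607); u = 899.2·(+0.02629)/1.04607 + 328.4 = 350.9948, v = 566.0·(+0.33981)/1.04607 + 235.3 = 419.1645
M2: Pc = R·M2+t = (+0.00831, +0.11982, +1.11749); u = 899.2·(+0.00831)/1.11749 + 328.4 = 335.0861, v = 566.0·(+0.11982)/1.11749 + 235.3 = 295.9854
M3: Pc = R·M3+t = (-0.22269, +0.14059, +1.12333); u = 899.2·(-0.22269)/1.12333 + 328.4 = 150.1463, v = 566.0·(+0.14059)/1.12333 + 235.3 = 306.1356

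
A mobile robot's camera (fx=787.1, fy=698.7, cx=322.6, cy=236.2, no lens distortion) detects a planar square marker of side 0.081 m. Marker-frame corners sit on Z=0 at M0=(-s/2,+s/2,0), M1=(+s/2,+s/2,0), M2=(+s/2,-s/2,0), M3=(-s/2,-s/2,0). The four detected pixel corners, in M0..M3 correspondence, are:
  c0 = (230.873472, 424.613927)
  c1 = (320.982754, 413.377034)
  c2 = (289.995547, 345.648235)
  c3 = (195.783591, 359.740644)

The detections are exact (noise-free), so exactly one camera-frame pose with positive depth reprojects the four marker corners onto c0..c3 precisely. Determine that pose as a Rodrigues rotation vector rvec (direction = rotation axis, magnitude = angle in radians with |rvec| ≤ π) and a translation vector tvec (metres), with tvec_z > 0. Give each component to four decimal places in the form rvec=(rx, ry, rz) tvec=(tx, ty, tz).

rvec=(0.4994, 0.2043, -0.2627) tvec=(-0.0517, 0.1382, 0.6408)

Intrinsics K: fx=787.1, fy=698.7, cx=322.6, cy=236.2
Marker side s = 0.081 m; corners in marker frame (Z=0):
  M0 = (-0.0405, +0.0405, 0)
  M1 = (+0.0405, +0.0405, 0)
  M2 = (+0.0405, -0.0405, 0)
  M3 = (-0.0405, -0.0405, 0)
Detected image corners:
  c0 = (230.873472, 424.613927) px
  c1 = (320.982754, 413.377034) px
  c2 = (289.995547, 345.648235) px
  c3 = (195.783591, 359.740644) px
Planar DLT: solve 8×8 A·h = b for H (H[2,2]=1):
  H  [+1033.47069 +588.00161 +259.12697]
  H  [-309.96013 +1085.54517 +386.87749]
  H  [-0.39939 +0.69276 +1.00000]
B = K⁻¹H; ‖b₁‖=1.560576, ‖b₂‖=1.560576; λ = 2/(‖b₁‖+‖b₂‖) = 0.640789, sign → tz>0 ⇒ λ=+0.640789
r₁ = λ·B[:,0] = (+0.94625,-0.19775,-0.25592); r₂ = λ·B[:,1] = (+0.29676,+0.84550,+0.44391)
r₃ = r₁×r₂ = (+0.12860,-0.49600,+0.85875); SVD([r₁ r₂ r₃]) → R = UVᵀ:
  R  [+0.94625 +0.29676 +0.12860]
  R  [-0.19775 +0.84550 -0.49600]
  R  [-0.25592 +0.44391 +0.85875]
t = (-0.05167, +0.13819, +0.64079) m
tr R = 2.650503; θ = arccos((tr R − 1)/2) = 0.600149 rad = 34.386°
axis k = ((R−Rᵀ)₃₂, (R−Rᵀ)₁₃, (R−Rᵀ)₂₁) / (2 sinθ) = (+0.832131, +0.340424, -0.437802)
rvec = θ·k = (+0.499402, +0.204305, -0.262747)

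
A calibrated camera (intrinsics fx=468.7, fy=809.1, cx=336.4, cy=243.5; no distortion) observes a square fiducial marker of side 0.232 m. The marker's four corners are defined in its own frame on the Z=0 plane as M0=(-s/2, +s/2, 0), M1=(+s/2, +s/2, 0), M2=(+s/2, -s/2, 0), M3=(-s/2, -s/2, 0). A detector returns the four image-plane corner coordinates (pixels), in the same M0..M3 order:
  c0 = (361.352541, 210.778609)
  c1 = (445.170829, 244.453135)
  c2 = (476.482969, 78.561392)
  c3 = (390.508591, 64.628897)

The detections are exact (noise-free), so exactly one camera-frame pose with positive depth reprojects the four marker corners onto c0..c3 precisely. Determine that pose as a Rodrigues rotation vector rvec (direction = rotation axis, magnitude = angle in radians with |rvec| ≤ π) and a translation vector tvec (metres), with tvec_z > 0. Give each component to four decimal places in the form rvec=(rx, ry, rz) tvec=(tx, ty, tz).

rvec=(-0.1943, 0.6235, 0.2939) tvec=(0.1905, -0.1324, 1.1234)

Intrinsics K: fx=468.7, fy=809.1, cx=336.4, cy=243.5
Marker side s = 0.232 m; corners in marker frame (Z=0):
  M0 = (-0.1160, +0.1160, 0)
  M1 = (+0.1160, +0.1160, 0)
  M2 = (+0.1160, -0.1160, 0)
  M3 = (-0.1160, -0.1160, 0)
Detected image corners:
  c0 = (361.352541, 210.778609) px
  c1 = (445.170829, 244.453135) px
  c2 = (476.482969, 78.561392) px
  c3 = (390.508591, 64.628897) px
Planar DLT: solve 8×8 A·h = b for H (H[2,2]=1):
  H  [+142.92058 -163.66919 +415.89453]
  H  [+22.44357 +657.84369 +148.14190]
  H  [-0.53314 -0.08040 +1.00000]
B = K⁻¹H; ‖b₁‖=0.890182, ‖b₂‖=0.890182; λ = 2/(‖b₁‖+‖b₂‖) = 1.123366, sign → tz>0 ⇒ λ=+1.123366
r₁ = λ·B[:,0] = (+0.77241,+0.21140,-0.59891); r₂ = λ·B[:,1] = (-0.32745,+0.94054,-0.09032)
r₃ = r₁×r₂ = (+0.54421,+0.26588,+0.79570); SVD([r₁ r₂ r₃]) → R = UVᵀ:
  R  [+0.77241 -0.32745 +0.54421]
  R  [+0.21140 +0.94054 +0.26588]
  R  [-0.59891 -0.09032 +0.79570]
t = (+0.19053, -0.13240, +1.12337) m
tr R = 2.508651; θ = arccos((tr R − 1)/2) = 0.716170 rad = 41.034°
axis k = ((R−Rᵀ)₃₂, (R−Rᵀ)₁₃, (R−Rᵀ)₂₁) / (2 sinθ) = (-0.271283, +0.870618, +0.410402)
rvec = θ·k = (-0.194285, +0.623511, +0.293918)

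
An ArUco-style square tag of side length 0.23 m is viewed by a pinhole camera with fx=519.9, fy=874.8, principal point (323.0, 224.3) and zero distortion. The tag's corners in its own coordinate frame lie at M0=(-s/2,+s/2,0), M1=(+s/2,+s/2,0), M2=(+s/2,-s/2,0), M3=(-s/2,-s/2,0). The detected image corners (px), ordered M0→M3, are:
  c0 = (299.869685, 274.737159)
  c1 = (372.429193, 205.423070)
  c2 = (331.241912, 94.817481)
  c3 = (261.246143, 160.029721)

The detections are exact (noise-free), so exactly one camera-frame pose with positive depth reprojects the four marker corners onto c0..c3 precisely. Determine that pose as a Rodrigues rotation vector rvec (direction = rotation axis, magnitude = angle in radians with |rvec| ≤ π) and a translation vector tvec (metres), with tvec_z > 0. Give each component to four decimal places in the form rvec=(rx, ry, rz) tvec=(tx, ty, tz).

Intrinsics K: fx=519.9, fy=874.8, cx=323.0, cy=224.3
Marker side s = 0.23 m; corners in marker frame (Z=0):
  M0 = (-0.1150, +0.1150, 0)
  M1 = (+0.1150, +0.1150, 0)
  M2 = (+0.1150, -0.1150, 0)
  M3 = (-0.1150, -0.1150, 0)
Detected image corners:
  c0 = (299.869685, 274.737159) px
  c1 = (372.429193, 205.423070) px
  c2 = (331.241912, 94.817481) px
  c3 = (261.246143, 160.029721) px
Planar DLT: solve 8×8 A·h = b for H (H[2,2]=1):
  H  [+325.17318 +115.46967 +315.97484]
  H  [-283.31772 +456.01861 +182.37412]
  H  [+0.04867 -0.18363 +1.00000]
B = K⁻¹H; ‖b₁‖=0.685405, ‖b₂‖=0.685405; λ = 2/(‖b₁‖+‖b₂‖) = 1.458991, sign → tz>0 ⇒ λ=+1.458991
r₁ = λ·B[:,0] = (+0.86842,-0.49072,+0.07100); r₂ = λ·B[:,1] = (+0.49049,+0.82924,-0.26791)
r₃ = r₁×r₂ = (+0.07259,+0.26749,+0.96082); SVD([r₁ r₂ r₃]) → R = UVᵀ:
  R  [+0.86842 +0.49049 +0.07259]
  R  [-0.49072 +0.82924 +0.26749]
  R  [+0.07100 -0.26791 +0.96082]
t = (-0.01971, -0.06992, +1.45899) m
tr R = 2.658482; θ = arccos((tr R − 1)/2) = 0.593048 rad = 33.979°
axis k = ((R−Rᵀ)₃₂, (R−Rᵀ)₁₃, (R−Rᵀ)₂₁) / (2 sinθ) = (-0.478987, +0.001422, -0.877821)
rvec = θ·k = (-0.284063, +0.000843, -0.520590)

rvec=(-0.2841, 0.0008, -0.5206) tvec=(-0.0197, -0.0699, 1.4590)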